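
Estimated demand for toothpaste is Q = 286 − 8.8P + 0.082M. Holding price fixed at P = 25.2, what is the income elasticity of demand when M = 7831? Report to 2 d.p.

0.91

At P = 25.2, M = 7831: Q = 706.382.
Holding P constant, ∂Q/∂M = 0.082.
η_M = (∂Q/∂M)·(M/Q) = 0.082 × (7831/706.382) = 0.91.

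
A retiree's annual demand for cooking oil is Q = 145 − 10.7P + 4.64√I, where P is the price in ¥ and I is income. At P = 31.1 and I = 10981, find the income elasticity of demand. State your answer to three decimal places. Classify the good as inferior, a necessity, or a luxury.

At P = 31.1, I = 10981: Q = 298.457.
Holding P constant, ∂Q/∂I = 4.64/(2√I) = 0.0221395.
η_I = (∂Q/∂I)·(I/Q) = 0.0221395 × (10981/298.457) = 0.815.
Since 0 < η < 1, this is a necessity.

0.815 (necessity)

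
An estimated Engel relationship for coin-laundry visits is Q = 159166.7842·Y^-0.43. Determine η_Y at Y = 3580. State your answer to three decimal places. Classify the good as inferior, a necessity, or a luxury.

For Q = A·Y^β the income elasticity is constant and equal to β.
Here β = -0.43, so η = -0.430.
Since η < 0, the good is an inferior good.

-0.430 (inferior good)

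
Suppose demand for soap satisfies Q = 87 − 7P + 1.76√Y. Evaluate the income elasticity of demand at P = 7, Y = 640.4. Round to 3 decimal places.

0.270

At P = 7, Y = 640.4: Q = 82.539.
Holding P constant, ∂Q/∂Y = 1.76/(2√Y) = 0.0347742.
η_Y = (∂Q/∂Y)·(Y/Q) = 0.0347742 × (640.4/82.539) = 0.270.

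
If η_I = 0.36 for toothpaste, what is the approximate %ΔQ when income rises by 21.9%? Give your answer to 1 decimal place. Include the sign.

%ΔQ ≈ η × %ΔI = 0.36 × 21.9% = 7.9%.

7.9%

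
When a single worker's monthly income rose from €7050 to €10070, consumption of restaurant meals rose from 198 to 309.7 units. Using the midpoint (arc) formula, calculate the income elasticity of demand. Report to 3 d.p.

1.247

ΔQ = 309.7 − 198 = 111.7; midpoint Q̄ = (198 + 309.7)/2 = 253.85.
ΔI = 10070 − 7050 = 3020; midpoint Ī = (7050 + 10070)/2 = 8560.
η = (ΔQ/Q̄) ÷ (ΔI/Ī) = (111.7/253.85) ÷ (3020/8560) = 1.247.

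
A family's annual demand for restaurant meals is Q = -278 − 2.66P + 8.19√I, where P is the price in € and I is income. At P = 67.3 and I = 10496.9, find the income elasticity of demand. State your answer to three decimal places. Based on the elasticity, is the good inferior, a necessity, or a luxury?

1.098 (luxury)

At P = 67.3, I = 10496.9: Q = 382.083.
Holding P constant, ∂Q/∂I = 8.19/(2√I) = 0.039969.
η_I = (∂Q/∂I)·(I/Q) = 0.039969 × (10496.9/382.083) = 1.098.
Since η > 1, this is a luxury.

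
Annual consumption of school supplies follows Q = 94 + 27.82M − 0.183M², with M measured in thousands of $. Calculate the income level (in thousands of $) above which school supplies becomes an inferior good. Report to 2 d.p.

76.01

dQ/dM = 27.82 − 0.366M.
The good is inferior where dQ/dM < 0. Setting dQ/dM = 0 gives M = 27.82 / 0.366 = 76.01.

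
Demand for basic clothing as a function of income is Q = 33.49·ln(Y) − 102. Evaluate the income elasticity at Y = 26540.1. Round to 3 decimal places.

0.140

At Y = 26540.1: Q = 239.143.
dQ/dY = 33.49/Y = 0.00126186 at this income.
η = (dQ/dY)·(Y/Q) = 0.00126186 × (26540.1/239.143) = 0.140.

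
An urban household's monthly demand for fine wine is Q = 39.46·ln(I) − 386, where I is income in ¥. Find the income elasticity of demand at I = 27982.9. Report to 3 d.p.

2.187

At I = 27982.9: Q = 18.045.
dQ/dI = 39.46/I = 0.00141015 at this income.
η = (dQ/dI)·(I/Q) = 0.00141015 × (27982.9/18.045) = 2.187.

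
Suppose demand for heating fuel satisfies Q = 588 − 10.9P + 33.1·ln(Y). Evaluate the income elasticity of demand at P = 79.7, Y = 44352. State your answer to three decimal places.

At P = 79.7, Y = 44352: Q = 73.437.
Holding P constant, ∂Q/∂Y = 33.1/Y = 0.000746302.
η_Y = (∂Q/∂Y)·(Y/Q) = 0.000746302 × (44352/73.437) = 0.451.

0.451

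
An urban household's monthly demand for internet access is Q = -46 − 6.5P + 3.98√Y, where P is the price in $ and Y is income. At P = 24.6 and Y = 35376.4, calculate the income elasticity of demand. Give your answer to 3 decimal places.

At P = 24.6, Y = 35376.4: Q = 542.683.
Holding P constant, ∂Q/∂Y = 3.98/(2√Y) = 0.0105803.
η_Y = (∂Q/∂Y)·(Y/Q) = 0.0105803 × (35376.4/542.683) = 0.690.

0.690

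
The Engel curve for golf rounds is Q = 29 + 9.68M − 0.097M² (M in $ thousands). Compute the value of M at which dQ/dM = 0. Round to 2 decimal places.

49.90

dQ/dM = 9.68 − 0.194M.
The good is inferior where dQ/dM < 0. Setting dQ/dM = 0 gives M = 9.68 / 0.194 = 49.90.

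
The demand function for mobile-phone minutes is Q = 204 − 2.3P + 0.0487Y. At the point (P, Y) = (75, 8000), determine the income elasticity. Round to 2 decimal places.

At P = 75, Y = 8000: Q = 421.100.
Holding P constant, ∂Q/∂Y = 0.0487.
η_Y = (∂Q/∂Y)·(Y/Q) = 0.0487 × (8000/421.100) = 0.93.

0.93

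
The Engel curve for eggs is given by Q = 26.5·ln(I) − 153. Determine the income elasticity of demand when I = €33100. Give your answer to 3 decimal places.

0.216

At I = 33100: Q = 122.793.
dQ/dI = 26.5/I = 0.000800604 at this income.
η = (dQ/dI)·(I/Q) = 0.000800604 × (33100/122.793) = 0.216.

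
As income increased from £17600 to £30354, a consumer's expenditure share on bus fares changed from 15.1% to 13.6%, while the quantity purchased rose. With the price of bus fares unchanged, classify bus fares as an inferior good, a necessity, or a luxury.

necessity

Quantity rises but the budget share falls as income rises, so 0 < η < 1.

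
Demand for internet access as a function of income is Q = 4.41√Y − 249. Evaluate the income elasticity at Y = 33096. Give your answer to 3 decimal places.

At Y = 33096: Q = 553.281.
dQ/dY = 4.41/(2√Y) = 0.0121205 at this income.
η = (dQ/dY)·(Y/Q) = 0.0121205 × (33096/553.281) = 0.725.

0.725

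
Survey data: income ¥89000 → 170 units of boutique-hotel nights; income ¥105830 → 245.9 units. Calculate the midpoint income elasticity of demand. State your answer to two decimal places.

ΔQ = 245.9 − 170 = 75.9; midpoint Q̄ = (170 + 245.9)/2 = 207.95.
ΔI = 105830 − 89000 = 16830; midpoint Ī = (89000 + 105830)/2 = 97415.
η = (ΔQ/Q̄) ÷ (ΔI/Ī) = (75.9/207.95) ÷ (16830/97415) = 2.11.

2.11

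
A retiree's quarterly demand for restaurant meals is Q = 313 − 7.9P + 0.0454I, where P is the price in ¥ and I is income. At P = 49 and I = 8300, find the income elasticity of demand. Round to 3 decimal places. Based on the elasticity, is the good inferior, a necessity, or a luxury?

1.245 (luxury)

At P = 49, I = 8300: Q = 302.720.
Holding P constant, ∂Q/∂I = 0.0454.
η_I = (∂Q/∂I)·(I/Q) = 0.0454 × (8300/302.720) = 1.245.
Since η > 1, this is a luxury.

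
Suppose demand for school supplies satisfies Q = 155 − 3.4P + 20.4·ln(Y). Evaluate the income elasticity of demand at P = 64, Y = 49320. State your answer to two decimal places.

At P = 64, Y = 49320: Q = 157.844.
Holding P constant, ∂Q/∂Y = 20.4/Y = 0.000413625.
η_Y = (∂Q/∂Y)·(Y/Q) = 0.000413625 × (49320/157.844) = 0.13.

0.13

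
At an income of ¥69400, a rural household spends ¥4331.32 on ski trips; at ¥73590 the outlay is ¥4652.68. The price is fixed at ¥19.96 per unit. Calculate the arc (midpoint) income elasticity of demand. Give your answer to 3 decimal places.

1.221

With a constant price, Q₁ = 4331.32/19.96 = 217.000 and Q₂ = 4652.68/19.96 = 233.100 (equivalently, work directly with expenditure since P cancels).
Midpoint %ΔQ = (4652.68 − 4331.32)/4492.00 = 0.07154; midpoint %ΔI = (73590 − 69400)/71495 = 0.05861.
η = 0.07154 / 0.05861 = 1.221.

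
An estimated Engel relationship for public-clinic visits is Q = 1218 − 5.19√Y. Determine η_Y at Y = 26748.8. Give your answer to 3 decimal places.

At Y = 26748.8: Q = 369.172.
dQ/dY = -5.19/(2√Y) = -0.0158666 at this income.
η = (dQ/dY)·(Y/Q) = -0.0158666 × (26748.8/369.172) = -1.150.

-1.150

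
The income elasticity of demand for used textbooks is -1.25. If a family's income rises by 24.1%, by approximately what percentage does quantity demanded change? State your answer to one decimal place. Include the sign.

-30.1%

%ΔQ ≈ η × %ΔI = -1.25 × 24.1% = -30.1%.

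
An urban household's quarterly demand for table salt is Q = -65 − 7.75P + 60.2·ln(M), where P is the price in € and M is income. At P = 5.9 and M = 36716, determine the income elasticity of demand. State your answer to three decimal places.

At P = 5.9, M = 36716: Q = 522.035.
Holding P constant, ∂Q/∂M = 60.2/M = 0.00163961.
η_M = (∂Q/∂M)·(M/Q) = 0.00163961 × (36716/522.035) = 0.115.

0.115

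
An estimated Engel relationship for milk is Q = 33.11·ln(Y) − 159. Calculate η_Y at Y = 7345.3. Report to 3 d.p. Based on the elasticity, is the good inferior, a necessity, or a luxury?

0.244 (necessity)

At Y = 7345.3: Q = 135.739.
dQ/dY = 33.11/Y = 0.00450764 at this income.
η = (dQ/dY)·(Y/Q) = 0.00450764 × (7345.3/135.739) = 0.244.
Since 0 < η < 1, the good is a necessity.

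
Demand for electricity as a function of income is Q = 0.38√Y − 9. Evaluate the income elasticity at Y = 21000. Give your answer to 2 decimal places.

0.60

At Y = 21000: Q = 46.067.
dQ/dY = 0.38/(2√Y) = 0.00131112 at this income.
η = (dQ/dY)·(Y/Q) = 0.00131112 × (21000/46.067) = 0.60.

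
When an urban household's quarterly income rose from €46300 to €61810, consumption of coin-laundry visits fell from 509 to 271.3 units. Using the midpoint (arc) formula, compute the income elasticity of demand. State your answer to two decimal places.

-2.12

ΔQ = 271.3 − 509 = -237.7; midpoint Q̄ = (509 + 271.3)/2 = 390.15.
ΔI = 61810 − 46300 = 15510; midpoint Ī = (46300 + 61810)/2 = 54055.
η = (ΔQ/Q̄) ÷ (ΔI/Ī) = (-237.7/390.15) ÷ (15510/54055) = -2.12.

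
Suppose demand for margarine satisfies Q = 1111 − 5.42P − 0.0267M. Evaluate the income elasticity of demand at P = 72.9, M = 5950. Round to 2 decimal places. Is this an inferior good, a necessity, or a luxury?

At P = 72.9, M = 5950: Q = 557.017.
Holding P constant, ∂Q/∂M = −0.0267.
η_M = (∂Q/∂M)·(M/Q) = -0.0267 × (5950/557.017) = -0.29.
Since η < 0, this is an inferior good.

-0.29 (inferior good)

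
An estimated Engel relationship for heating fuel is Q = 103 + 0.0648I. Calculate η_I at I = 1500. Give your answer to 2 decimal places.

0.49

At I = 1500: Q = 200.200.
dQ/dI = 0.0648.
η = (dQ/dI)·(I/Q) = 0.0648 × (1500/200.200) = 0.49.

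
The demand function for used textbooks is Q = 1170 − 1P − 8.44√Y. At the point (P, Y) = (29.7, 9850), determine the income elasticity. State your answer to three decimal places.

-1.384

At P = 29.7, Y = 9850: Q = 302.654.
Holding P constant, ∂Q/∂Y = -8.44/(2√Y) = -0.0425201.
η_Y = (∂Q/∂Y)·(Y/Q) = -0.0425201 × (9850/302.654) = -1.384.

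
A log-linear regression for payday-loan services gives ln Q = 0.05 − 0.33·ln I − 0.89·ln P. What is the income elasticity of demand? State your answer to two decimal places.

-0.33

In a log-linear demand, the coefficient on ln I is the income elasticity.
So η = -0.33.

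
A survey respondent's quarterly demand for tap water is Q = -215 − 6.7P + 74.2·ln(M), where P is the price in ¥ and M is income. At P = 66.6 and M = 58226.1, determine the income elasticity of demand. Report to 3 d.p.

0.485

At P = 66.6, M = 58226.1: Q = 152.909.
Holding P constant, ∂Q/∂M = 74.2/M = 0.00127434.
η_M = (∂Q/∂M)·(M/Q) = 0.00127434 × (58226.1/152.909) = 0.485.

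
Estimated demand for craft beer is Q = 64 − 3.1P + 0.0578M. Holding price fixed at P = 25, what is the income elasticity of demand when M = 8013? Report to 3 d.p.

1.030

At P = 25, M = 8013: Q = 449.651.
Holding P constant, ∂Q/∂M = 0.0578.
η_M = (∂Q/∂M)·(M/Q) = 0.0578 × (8013/449.651) = 1.030.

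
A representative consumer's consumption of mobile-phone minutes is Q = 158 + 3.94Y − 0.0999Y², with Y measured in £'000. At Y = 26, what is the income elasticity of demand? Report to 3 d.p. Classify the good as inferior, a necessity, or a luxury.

-0.169 (inferior good)

At Y = 26: Q = 192.9076.
dQ/dY = 3.94 − 0.1998Y = -1.25480.
η = (dQ/dY)·(Y/Q) = -1.25480 × (26/192.9076) = -0.169.
η < 0 ⇒ inferior good.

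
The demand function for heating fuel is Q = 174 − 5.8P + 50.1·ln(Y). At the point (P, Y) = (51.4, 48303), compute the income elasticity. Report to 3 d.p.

At P = 51.4, Y = 48303: Q = 416.221.
Holding P constant, ∂Q/∂Y = 50.1/Y = 0.0010372.
η_Y = (∂Q/∂Y)·(Y/Q) = 0.0010372 × (48303/416.221) = 0.120.

0.120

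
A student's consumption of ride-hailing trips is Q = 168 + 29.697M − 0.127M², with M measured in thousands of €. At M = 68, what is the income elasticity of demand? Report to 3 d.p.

0.528

At M = 68: Q = 1600.1480.
dQ/dM = 29.697 − 0.254M = 12.42500.
η = (dQ/dM)·(M/Q) = 12.42500 × (68/1600.1480) = 0.528.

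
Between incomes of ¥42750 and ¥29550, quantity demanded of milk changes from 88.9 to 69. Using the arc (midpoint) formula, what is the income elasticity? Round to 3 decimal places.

ΔQ = 69 − 88.9 = -19.9; midpoint Q̄ = (88.9 + 69)/2 = 78.95.
ΔI = 29550 − 42750 = -13200; midpoint Ī = (42750 + 29550)/2 = 36150.
η = (ΔQ/Q̄) ÷ (ΔI/Ī) = (-19.9/78.95) ÷ (-13200/36150) = 0.690.

0.690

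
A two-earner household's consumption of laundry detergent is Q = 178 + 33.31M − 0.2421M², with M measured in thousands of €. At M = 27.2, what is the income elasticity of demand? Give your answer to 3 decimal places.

0.605

At M = 27.2: Q = 904.9167.
dQ/dM = 33.31 − 0.4842M = 20.13976.
η = (dQ/dM)·(M/Q) = 20.13976 × (27.2/904.9167) = 0.605.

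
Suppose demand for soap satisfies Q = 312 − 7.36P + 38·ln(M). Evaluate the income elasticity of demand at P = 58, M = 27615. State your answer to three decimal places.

At P = 58, M = 27615: Q = 273.712.
Holding P constant, ∂Q/∂M = 38/M = 0.00137606.
η_M = (∂Q/∂M)·(M/Q) = 0.00137606 × (27615/273.712) = 0.139.

0.139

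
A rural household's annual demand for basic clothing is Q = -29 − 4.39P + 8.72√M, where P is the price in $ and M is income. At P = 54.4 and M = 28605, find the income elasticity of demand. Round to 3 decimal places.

At P = 54.4, M = 28605: Q = 1206.999.
Holding P constant, ∂Q/∂M = 8.72/(2√M) = 0.025779.
η_M = (∂Q/∂M)·(M/Q) = 0.025779 × (28605/1206.999) = 0.611.

0.611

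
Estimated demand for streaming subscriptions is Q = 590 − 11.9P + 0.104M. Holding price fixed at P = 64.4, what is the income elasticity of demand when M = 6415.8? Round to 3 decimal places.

At P = 64.4, M = 6415.8: Q = 490.883.
Holding P constant, ∂Q/∂M = 0.104.
η_M = (∂Q/∂M)·(M/Q) = 0.104 × (6415.8/490.883) = 1.359.

1.359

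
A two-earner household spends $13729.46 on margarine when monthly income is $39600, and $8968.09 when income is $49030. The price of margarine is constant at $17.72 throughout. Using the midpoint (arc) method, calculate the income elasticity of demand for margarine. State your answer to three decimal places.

With a constant price, Q₁ = 13729.46/17.72 = 774.800 and Q₂ = 8968.09/17.72 = 506.100 (equivalently, work directly with expenditure since P cancels).
Midpoint %ΔQ = (8968.09 − 13729.46)/11348.78 = -0.41955; midpoint %ΔI = (49030 − 39600)/44315 = 0.21279.
η = -0.41955 / 0.21279 = -1.972.

-1.972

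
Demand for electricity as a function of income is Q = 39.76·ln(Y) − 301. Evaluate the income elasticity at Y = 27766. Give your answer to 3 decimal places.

0.376

At Y = 27766: Q = 105.807.
dQ/dY = 39.76/Y = 0.00143197 at this income.
η = (dQ/dY)·(Y/Q) = 0.00143197 × (27766/105.807) = 0.376.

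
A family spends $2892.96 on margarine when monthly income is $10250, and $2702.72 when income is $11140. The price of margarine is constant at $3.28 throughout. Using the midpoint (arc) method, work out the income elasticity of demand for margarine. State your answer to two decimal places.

With a constant price, Q₁ = 2892.96/3.28 = 882.000 and Q₂ = 2702.72/3.28 = 824.000 (equivalently, work directly with expenditure since P cancels).
Midpoint %ΔQ = (2702.72 − 2892.96)/2797.84 = -0.06800; midpoint %ΔI = (11140 − 10250)/10695 = 0.08322.
η = -0.06800 / 0.08322 = -0.82.

-0.82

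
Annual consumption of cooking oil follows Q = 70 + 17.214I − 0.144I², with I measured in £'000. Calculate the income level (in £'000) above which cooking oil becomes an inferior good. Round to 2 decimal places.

dQ/dI = 17.214 − 0.288I.
The good is inferior where dQ/dI < 0. Setting dQ/dI = 0 gives I = 17.214 / 0.288 = 59.77.

59.77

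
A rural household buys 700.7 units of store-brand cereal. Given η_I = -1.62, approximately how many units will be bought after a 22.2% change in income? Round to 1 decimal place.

448.7

%ΔQ ≈ η × %ΔI = -1.62 × 22.2% = -35.964%.
New Q ≈ 700.7 × (1 − 0.35964) = 448.7.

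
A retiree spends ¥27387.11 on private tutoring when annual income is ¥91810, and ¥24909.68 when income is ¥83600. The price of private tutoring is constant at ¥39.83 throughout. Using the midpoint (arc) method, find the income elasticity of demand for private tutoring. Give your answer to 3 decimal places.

1.012

With a constant price, Q₁ = 27387.11/39.83 = 687.600 and Q₂ = 24909.68/39.83 = 625.400 (equivalently, work directly with expenditure since P cancels).
Midpoint %ΔQ = (24909.68 − 27387.11)/26148.40 = -0.09475; midpoint %ΔI = (83600 − 91810)/87705 = -0.09361.
η = -0.09475 / -0.09361 = 1.012.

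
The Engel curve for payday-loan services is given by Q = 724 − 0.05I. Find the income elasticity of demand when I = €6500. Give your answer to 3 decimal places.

At I = 6500: Q = 399.000.
dQ/dI = −0.05.
η = (dQ/dI)·(I/Q) = -0.05 × (6500/399.000) = -0.815.

-0.815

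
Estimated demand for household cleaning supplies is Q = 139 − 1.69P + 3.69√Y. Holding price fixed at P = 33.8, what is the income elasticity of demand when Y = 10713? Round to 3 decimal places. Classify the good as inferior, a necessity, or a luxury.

At P = 33.8, Y = 10713: Q = 463.806.
Holding P constant, ∂Q/∂Y = 3.69/(2√Y) = 0.0178255.
η_Y = (∂Q/∂Y)·(Y/Q) = 0.0178255 × (10713/463.806) = 0.412.
Since 0 < η < 1, this is a necessity.

0.412 (necessity)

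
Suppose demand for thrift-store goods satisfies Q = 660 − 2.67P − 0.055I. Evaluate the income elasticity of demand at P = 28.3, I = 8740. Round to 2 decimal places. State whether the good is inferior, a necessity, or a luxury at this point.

At P = 28.3, I = 8740: Q = 103.739.
Holding P constant, ∂Q/∂I = −0.055.
η_I = (∂Q/∂I)·(I/Q) = -0.055 × (8740/103.739) = -4.63.
Since η < 0, this is an inferior good.

-4.63 (inferior good)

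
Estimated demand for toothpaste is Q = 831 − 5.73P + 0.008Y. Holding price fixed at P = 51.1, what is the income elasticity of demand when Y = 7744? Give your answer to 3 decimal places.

0.103

At P = 51.1, Y = 7744: Q = 600.149.
Holding P constant, ∂Q/∂Y = 0.008.
η_Y = (∂Q/∂Y)·(Y/Q) = 0.008 × (7744/600.149) = 0.103.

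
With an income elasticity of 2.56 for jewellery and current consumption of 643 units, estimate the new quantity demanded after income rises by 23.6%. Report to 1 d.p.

1031.5

%ΔQ ≈ η × %ΔI = 2.56 × 23.6% = 60.416%.
New Q ≈ 643 × (1 + 0.60416) = 1031.5.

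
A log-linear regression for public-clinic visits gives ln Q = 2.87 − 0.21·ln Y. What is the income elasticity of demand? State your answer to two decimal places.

In a log-linear demand, the coefficient on ln Y is the income elasticity.
So η = -0.21.

-0.21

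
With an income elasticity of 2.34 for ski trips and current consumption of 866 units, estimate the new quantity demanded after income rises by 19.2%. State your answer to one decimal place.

1255.1

%ΔQ ≈ η × %ΔI = 2.34 × 19.2% = 44.928%.
New Q ≈ 866 × (1 + 0.44928) = 1255.1.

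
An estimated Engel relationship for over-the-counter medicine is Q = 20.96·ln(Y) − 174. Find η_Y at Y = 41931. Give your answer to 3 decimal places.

At Y = 41931: Q = 49.094.
dQ/dY = 20.96/Y = 0.000499869 at this income.
η = (dQ/dY)·(Y/Q) = 0.000499869 × (41931/49.094) = 0.427.

0.427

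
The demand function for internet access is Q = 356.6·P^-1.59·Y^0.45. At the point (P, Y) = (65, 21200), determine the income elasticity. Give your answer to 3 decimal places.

For a multiplicative demand Q = A·P^α·Y^β, the income elasticity is β everywhere.
Here β = 0.45, so η = 0.450.

0.450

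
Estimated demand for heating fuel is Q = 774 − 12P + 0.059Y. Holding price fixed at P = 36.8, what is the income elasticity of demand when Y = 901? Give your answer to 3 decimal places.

At P = 36.8, Y = 901: Q = 385.559.
Holding P constant, ∂Q/∂Y = 0.059.
η_Y = (∂Q/∂Y)·(Y/Q) = 0.059 × (901/385.559) = 0.138.

0.138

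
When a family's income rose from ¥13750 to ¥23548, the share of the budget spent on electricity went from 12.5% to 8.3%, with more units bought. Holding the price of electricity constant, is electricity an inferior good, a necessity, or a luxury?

Quantity rises but the budget share falls as income rises, so 0 < η < 1.

necessity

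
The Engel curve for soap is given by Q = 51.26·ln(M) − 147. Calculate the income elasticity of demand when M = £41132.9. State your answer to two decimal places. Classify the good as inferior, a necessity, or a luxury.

0.13 (necessity)

At M = 41132.9: Q = 397.615.
dQ/dM = 51.26/M = 0.0012462 at this income.
η = (dQ/dM)·(M/Q) = 0.0012462 × (41132.9/397.615) = 0.13.
Since 0 < η < 1, the good is a necessity.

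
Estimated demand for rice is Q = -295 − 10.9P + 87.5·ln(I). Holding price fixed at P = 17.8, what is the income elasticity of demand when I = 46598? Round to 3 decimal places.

0.194

At P = 17.8, I = 46598: Q = 451.545.
Holding P constant, ∂Q/∂I = 87.5/I = 0.00187776.
η_I = (∂Q/∂I)·(I/Q) = 0.00187776 × (46598/451.545) = 0.194.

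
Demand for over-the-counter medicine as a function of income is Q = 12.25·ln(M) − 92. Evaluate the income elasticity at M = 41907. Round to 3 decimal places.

0.319

At M = 41907: Q = 38.379.
dQ/dM = 12.25/M = 0.000292314 at this income.
η = (dQ/dM)·(M/Q) = 0.000292314 × (41907/38.379) = 0.319.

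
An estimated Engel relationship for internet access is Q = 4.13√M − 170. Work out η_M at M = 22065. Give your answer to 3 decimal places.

0.692

At M = 22065: Q = 443.482.
dQ/dM = 4.13/(2√M) = 0.0139017 at this income.
η = (dQ/dM)·(M/Q) = 0.0139017 × (22065/443.482) = 0.692.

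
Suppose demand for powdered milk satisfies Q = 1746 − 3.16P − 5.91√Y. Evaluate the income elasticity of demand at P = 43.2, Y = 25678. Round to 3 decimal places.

-0.715

At P = 43.2, Y = 25678: Q = 662.449.
Holding P constant, ∂Q/∂Y = -5.91/(2√Y) = -0.0184407.
η_Y = (∂Q/∂Y)·(Y/Q) = -0.0184407 × (25678/662.449) = -0.715.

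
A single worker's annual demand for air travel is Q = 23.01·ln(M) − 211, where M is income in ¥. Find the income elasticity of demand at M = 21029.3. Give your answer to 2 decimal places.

At M = 21029.3: Q = 18.034.
dQ/dM = 23.01/M = 0.00109419 at this income.
η = (dQ/dM)·(M/Q) = 0.00109419 × (21029.3/18.034) = 1.28.

1.28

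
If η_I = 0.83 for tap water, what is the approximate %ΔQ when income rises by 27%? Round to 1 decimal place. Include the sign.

22.4%

%ΔQ ≈ η × %ΔI = 0.83 × 27% = 22.4%.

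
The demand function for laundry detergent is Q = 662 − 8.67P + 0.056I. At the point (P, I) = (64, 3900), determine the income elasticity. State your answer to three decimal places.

At P = 64, I = 3900: Q = 325.520.
Holding P constant, ∂Q/∂I = 0.056.
η_I = (∂Q/∂I)·(I/Q) = 0.056 × (3900/325.520) = 0.671.

0.671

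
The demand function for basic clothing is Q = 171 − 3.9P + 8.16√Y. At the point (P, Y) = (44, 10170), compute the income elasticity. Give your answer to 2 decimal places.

At P = 44, Y = 10170: Q = 822.307.
Holding P constant, ∂Q/∂Y = 8.16/(2√Y) = 0.0404576.
η_Y = (∂Q/∂Y)·(Y/Q) = 0.0404576 × (10170/822.307) = 0.50.

0.50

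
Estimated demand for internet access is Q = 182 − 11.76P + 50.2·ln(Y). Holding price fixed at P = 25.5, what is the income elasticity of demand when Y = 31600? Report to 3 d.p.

0.125

At P = 25.5, Y = 31600: Q = 402.238.
Holding P constant, ∂Q/∂Y = 50.2/Y = 0.00158861.
η_Y = (∂Q/∂Y)·(Y/Q) = 0.00158861 × (31600/402.238) = 0.125.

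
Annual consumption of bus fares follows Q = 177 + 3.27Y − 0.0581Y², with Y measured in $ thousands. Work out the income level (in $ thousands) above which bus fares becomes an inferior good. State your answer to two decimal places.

28.14

dQ/dY = 3.27 − 0.1162Y.
The good is inferior where dQ/dY < 0. Setting dQ/dY = 0 gives Y = 3.27 / 0.1162 = 28.14.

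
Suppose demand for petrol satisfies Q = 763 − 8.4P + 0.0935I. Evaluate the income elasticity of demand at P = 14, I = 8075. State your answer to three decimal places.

0.539

At P = 14, I = 8075: Q = 1400.413.
Holding P constant, ∂Q/∂I = 0.0935.
η_I = (∂Q/∂I)·(I/Q) = 0.0935 × (8075/1400.413) = 0.539.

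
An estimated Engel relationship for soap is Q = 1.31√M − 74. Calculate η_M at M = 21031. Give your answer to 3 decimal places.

0.819

At M = 21031: Q = 115.977.
dQ/dM = 1.31/(2√M) = 0.0045166 at this income.
η = (dQ/dM)·(M/Q) = 0.0045166 × (21031/115.977) = 0.819.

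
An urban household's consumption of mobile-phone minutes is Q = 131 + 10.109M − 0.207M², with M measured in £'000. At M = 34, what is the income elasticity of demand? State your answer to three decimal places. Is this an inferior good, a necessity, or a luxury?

At M = 34: Q = 235.4140.
dQ/dM = 10.109 − 0.414M = -3.96700.
η = (dQ/dM)·(M/Q) = -3.96700 × (34/235.4140) = -0.573.
η < 0 ⇒ inferior good.

-0.573 (inferior good)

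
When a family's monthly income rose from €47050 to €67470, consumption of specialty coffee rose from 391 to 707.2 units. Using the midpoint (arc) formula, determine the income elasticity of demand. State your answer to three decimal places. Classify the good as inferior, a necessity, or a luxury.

1.615 (luxury)

ΔQ = 707.2 − 391 = 316.2; midpoint Q̄ = (391 + 707.2)/2 = 549.1.
ΔI = 67470 − 47050 = 20420; midpoint Ī = (47050 + 67470)/2 = 57260.
η = (ΔQ/Q̄) ÷ (ΔI/Ī) = (316.2/549.1) ÷ (20420/57260) = 1.615.
η > 1 ⇒ luxury.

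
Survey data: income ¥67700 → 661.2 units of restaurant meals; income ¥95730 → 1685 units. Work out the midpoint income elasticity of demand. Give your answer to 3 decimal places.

2.544

ΔQ = 1685 − 661.2 = 1023.8; midpoint Q̄ = (661.2 + 1685)/2 = 1173.1.
ΔI = 95730 − 67700 = 28030; midpoint Ī = (67700 + 95730)/2 = 81715.
η = (ΔQ/Q̄) ÷ (ΔI/Ī) = (1023.8/1173.1) ÷ (28030/81715) = 2.544.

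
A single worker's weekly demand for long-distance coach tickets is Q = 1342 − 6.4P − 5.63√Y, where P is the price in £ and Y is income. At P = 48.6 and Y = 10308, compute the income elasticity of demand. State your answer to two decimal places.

-0.62

At P = 48.6, Y = 10308: Q = 459.356.
Holding P constant, ∂Q/∂Y = -5.63/(2√Y) = -0.0277263.
η_Y = (∂Q/∂Y)·(Y/Q) = -0.0277263 × (10308/459.356) = -0.62.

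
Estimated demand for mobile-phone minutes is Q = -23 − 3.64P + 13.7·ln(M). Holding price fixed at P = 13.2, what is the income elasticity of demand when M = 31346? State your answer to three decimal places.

0.194

At P = 13.2, M = 31346: Q = 70.786.
Holding P constant, ∂Q/∂M = 13.7/M = 0.000437057.
η_M = (∂Q/∂M)·(M/Q) = 0.000437057 × (31346/70.786) = 0.194.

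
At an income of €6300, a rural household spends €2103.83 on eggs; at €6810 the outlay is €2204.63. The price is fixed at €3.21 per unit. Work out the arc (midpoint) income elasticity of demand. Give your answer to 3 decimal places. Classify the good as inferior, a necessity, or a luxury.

With a constant price, Q₁ = 2103.83/3.21 = 655.399 and Q₂ = 2204.63/3.21 = 686.801 (equivalently, work directly with expenditure since P cancels).
Midpoint %ΔQ = (2204.63 − 2103.83)/2154.23 = 0.04679; midpoint %ΔI = (6810 − 6300)/6555 = 0.07780.
η = 0.04679 / 0.07780 = 0.601.
0 < η < 1 ⇒ necessity.

0.601 (necessity)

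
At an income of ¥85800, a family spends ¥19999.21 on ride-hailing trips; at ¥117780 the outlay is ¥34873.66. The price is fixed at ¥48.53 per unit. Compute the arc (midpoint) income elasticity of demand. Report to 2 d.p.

With a constant price, Q₁ = 19999.21/48.53 = 412.100 and Q₂ = 34873.66/48.53 = 718.600 (equivalently, work directly with expenditure since P cancels).
Midpoint %ΔQ = (34873.66 − 19999.21)/27436.44 = 0.54214; midpoint %ΔI = (117780 − 85800)/101790 = 0.31418.
η = 0.54214 / 0.31418 = 1.73.

1.73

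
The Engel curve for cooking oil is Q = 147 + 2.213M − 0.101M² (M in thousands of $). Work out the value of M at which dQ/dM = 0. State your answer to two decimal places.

10.96

dQ/dM = 2.213 − 0.202M.
The good is inferior where dQ/dM < 0. Setting dQ/dM = 0 gives M = 2.213 / 0.202 = 10.96.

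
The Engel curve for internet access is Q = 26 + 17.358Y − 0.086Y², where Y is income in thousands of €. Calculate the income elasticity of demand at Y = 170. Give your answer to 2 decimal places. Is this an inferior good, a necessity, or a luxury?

At Y = 170: Q = 491.4600.
dQ/dY = 17.358 − 0.172Y = -11.88200.
η = (dQ/dY)·(Y/Q) = -11.88200 × (170/491.4600) = -4.11.
η < 0 ⇒ inferior good.

-4.11 (inferior good)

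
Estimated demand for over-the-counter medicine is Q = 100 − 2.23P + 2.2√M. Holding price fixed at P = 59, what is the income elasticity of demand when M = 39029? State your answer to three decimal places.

0.539

At P = 59, M = 39029: Q = 403.057.
Holding P constant, ∂Q/∂M = 2.2/(2√M) = 0.005568.
η_M = (∂Q/∂M)·(M/Q) = 0.005568 × (39029/403.057) = 0.539.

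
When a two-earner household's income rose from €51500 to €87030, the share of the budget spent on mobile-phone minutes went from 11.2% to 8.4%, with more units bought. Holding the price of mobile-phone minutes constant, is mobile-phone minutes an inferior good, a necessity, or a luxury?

necessity

Quantity rises but the budget share falls as income rises, so 0 < η < 1.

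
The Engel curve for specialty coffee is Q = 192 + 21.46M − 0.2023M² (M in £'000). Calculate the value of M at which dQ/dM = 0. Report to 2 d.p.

dQ/dM = 21.46 − 0.4046M.
The good is inferior where dQ/dM < 0. Setting dQ/dM = 0 gives M = 21.46 / 0.4046 = 53.04.

53.04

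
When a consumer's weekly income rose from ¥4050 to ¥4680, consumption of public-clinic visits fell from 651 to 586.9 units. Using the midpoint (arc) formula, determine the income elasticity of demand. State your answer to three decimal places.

-0.718

ΔQ = 586.9 − 651 = -64.1; midpoint Q̄ = (651 + 586.9)/2 = 618.95.
ΔI = 4680 − 4050 = 630; midpoint Ī = (4050 + 4680)/2 = 4365.
η = (ΔQ/Q̄) ÷ (ΔI/Ī) = (-64.1/618.95) ÷ (630/4365) = -0.718.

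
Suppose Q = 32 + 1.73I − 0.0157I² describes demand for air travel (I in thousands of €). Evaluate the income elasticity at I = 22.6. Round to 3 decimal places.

0.366

At I = 22.6: Q = 63.0791.
dQ/dI = 1.73 − 0.0314I = 1.02036.
η = (dQ/dI)·(I/Q) = 1.02036 × (22.6/63.0791) = 0.366.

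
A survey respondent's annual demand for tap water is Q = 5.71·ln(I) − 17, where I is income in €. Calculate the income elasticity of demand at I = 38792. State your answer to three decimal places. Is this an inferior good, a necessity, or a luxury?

0.132 (necessity)

At I = 38792: Q = 43.332.
dQ/dI = 5.71/I = 0.000147195 at this income.
η = (dQ/dI)·(I/Q) = 0.000147195 × (38792/43.332) = 0.132.
Since 0 < η < 1, the good is a necessity.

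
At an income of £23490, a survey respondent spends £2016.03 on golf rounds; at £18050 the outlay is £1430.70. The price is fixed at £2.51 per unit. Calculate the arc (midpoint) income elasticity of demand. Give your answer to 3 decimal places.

With a constant price, Q₁ = 2016.03/2.51 = 803.199 and Q₂ = 1430.70/2.51 = 570.000 (equivalently, work directly with expenditure since P cancels).
Midpoint %ΔQ = (1430.70 − 2016.03)/1723.37 = -0.33964; midpoint %ΔI = (18050 − 23490)/20770 = -0.26192.
η = -0.33964 / -0.26192 = 1.297.

1.297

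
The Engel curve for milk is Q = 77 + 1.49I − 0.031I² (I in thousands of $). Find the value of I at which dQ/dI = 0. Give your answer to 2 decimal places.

dQ/dI = 1.49 − 0.062I.
The good is inferior where dQ/dI < 0. Setting dQ/dI = 0 gives I = 1.49 / 0.062 = 24.03.

24.03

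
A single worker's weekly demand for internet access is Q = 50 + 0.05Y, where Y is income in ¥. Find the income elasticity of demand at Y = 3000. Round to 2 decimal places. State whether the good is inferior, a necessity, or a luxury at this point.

At Y = 3000: Q = 200.000.
dQ/dY = 0.05.
η = (dQ/dY)·(Y/Q) = 0.05 × (3000/200.000) = 0.75.
Since 0 < η < 1, the good is a necessity.

0.75 (necessity)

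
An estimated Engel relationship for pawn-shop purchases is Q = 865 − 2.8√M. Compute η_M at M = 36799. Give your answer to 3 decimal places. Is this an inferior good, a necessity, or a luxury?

-0.819 (inferior good)

At M = 36799: Q = 327.874.
dQ/dM = -2.8/(2√M) = -0.0072981 at this income.
η = (dQ/dM)·(M/Q) = -0.0072981 × (36799/327.874) = -0.819.
Since η < 0, the good is an inferior good.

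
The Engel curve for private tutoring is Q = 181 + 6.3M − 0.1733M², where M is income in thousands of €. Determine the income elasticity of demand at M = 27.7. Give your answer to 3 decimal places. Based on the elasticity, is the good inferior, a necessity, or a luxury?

-0.411 (inferior good)

At M = 27.7: Q = 222.5386.
dQ/dM = 6.3 − 0.3466M = -3.30082.
η = (dQ/dM)·(M/Q) = -3.30082 × (27.7/222.5386) = -0.411.
η < 0 ⇒ inferior good.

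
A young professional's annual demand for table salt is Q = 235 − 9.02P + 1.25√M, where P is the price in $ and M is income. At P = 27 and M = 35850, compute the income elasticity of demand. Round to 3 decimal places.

0.519

At P = 27, M = 35850: Q = 228.136.
Holding P constant, ∂Q/∂M = 1.25/(2√M) = 0.00330092.
η_M = (∂Q/∂M)·(M/Q) = 0.00330092 × (35850/228.136) = 0.519.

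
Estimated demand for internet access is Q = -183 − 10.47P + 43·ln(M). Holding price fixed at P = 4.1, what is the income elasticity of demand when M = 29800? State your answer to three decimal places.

0.198

At P = 4.1, M = 29800: Q = 217.070.
Holding P constant, ∂Q/∂M = 43/M = 0.00144295.
η_M = (∂Q/∂M)·(M/Q) = 0.00144295 × (29800/217.070) = 0.198.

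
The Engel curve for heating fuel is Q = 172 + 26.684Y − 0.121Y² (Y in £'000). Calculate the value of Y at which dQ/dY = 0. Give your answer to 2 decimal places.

dQ/dY = 26.684 − 0.242Y.
The good is inferior where dQ/dY < 0. Setting dQ/dY = 0 gives Y = 26.684 / 0.242 = 110.26.

110.26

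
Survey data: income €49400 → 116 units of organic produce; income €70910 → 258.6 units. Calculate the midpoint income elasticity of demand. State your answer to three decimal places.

ΔQ = 258.6 − 116 = 142.6; midpoint Q̄ = (116 + 258.6)/2 = 187.3.
ΔI = 70910 − 49400 = 21510; midpoint Ī = (49400 + 70910)/2 = 60155.
η = (ΔQ/Q̄) ÷ (ΔI/Ī) = (142.6/187.3) ÷ (21510/60155) = 2.129.

2.129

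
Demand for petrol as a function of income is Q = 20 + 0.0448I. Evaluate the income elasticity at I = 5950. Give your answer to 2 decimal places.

0.93

At I = 5950: Q = 286.560.
dQ/dI = 0.0448.
η = (dQ/dI)·(I/Q) = 0.0448 × (5950/286.560) = 0.93.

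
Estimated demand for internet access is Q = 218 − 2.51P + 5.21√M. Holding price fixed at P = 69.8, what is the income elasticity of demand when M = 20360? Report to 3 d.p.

0.473

At P = 69.8, M = 20360: Q = 786.209.
Holding P constant, ∂Q/∂M = 5.21/(2√M) = 0.0182566.
η_M = (∂Q/∂M)·(M/Q) = 0.0182566 × (20360/786.209) = 0.473.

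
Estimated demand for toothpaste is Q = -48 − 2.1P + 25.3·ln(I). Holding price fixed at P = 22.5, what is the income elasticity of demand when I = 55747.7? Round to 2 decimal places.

At P = 22.5, I = 55747.7: Q = 181.243.
Holding P constant, ∂Q/∂I = 25.3/I = 0.00045383.
η_I = (∂Q/∂I)·(I/Q) = 0.00045383 × (55747.7/181.243) = 0.14.

0.14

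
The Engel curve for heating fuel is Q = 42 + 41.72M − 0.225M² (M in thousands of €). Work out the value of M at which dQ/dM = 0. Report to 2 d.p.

dQ/dM = 41.72 − 0.45M.
The good is inferior where dQ/dM < 0. Setting dQ/dM = 0 gives M = 41.72 / 0.45 = 92.71.

92.71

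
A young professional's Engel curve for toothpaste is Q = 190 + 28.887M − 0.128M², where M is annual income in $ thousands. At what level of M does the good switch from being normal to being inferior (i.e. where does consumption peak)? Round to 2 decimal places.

112.84

dQ/dM = 28.887 − 0.256M.
The good is inferior where dQ/dM < 0. Setting dQ/dM = 0 gives M = 28.887 / 0.256 = 112.84.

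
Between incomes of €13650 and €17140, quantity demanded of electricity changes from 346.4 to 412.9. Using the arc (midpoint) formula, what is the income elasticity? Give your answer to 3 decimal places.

ΔQ = 412.9 − 346.4 = 66.5; midpoint Q̄ = (346.4 + 412.9)/2 = 379.65.
ΔI = 17140 − 13650 = 3490; midpoint Ī = (13650 + 17140)/2 = 15395.
η = (ΔQ/Q̄) ÷ (ΔI/Ī) = (66.5/379.65) ÷ (3490/15395) = 0.773.

0.773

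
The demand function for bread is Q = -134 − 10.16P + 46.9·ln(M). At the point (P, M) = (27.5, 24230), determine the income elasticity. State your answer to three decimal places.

0.781

At P = 27.5, M = 24230: Q = 60.072.
Holding P constant, ∂Q/∂M = 46.9/M = 0.00193562.
η_M = (∂Q/∂M)·(M/Q) = 0.00193562 × (24230/60.072) = 0.781.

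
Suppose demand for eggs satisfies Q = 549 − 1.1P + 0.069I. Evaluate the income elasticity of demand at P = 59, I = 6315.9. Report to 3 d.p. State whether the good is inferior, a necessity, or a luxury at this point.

0.474 (necessity)

At P = 59, I = 6315.9: Q = 919.897.
Holding P constant, ∂Q/∂I = 0.069.
η_I = (∂Q/∂I)·(I/Q) = 0.069 × (6315.9/919.897) = 0.474.
Since 0 < η < 1, this is a necessity.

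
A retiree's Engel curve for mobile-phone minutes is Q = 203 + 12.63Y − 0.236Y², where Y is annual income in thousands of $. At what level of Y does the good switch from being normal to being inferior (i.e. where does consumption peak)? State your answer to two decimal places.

26.76

dQ/dY = 12.63 − 0.472Y.
The good is inferior where dQ/dY < 0. Setting dQ/dY = 0 gives Y = 12.63 / 0.472 = 26.76.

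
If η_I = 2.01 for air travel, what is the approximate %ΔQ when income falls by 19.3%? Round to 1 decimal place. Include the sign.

-38.8%

%ΔQ ≈ η × %ΔI = 2.01 × (-19.3%) = -38.8%.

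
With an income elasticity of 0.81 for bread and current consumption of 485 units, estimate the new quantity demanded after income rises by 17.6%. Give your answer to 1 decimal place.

%ΔQ ≈ η × %ΔI = 0.81 × 17.6% = 14.256%.
New Q ≈ 485 × (1 + 0.14256) = 554.1.

554.1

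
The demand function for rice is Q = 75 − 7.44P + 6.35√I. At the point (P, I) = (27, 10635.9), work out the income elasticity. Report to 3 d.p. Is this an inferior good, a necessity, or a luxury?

At P = 27, I = 10635.9: Q = 528.999.
Holding P constant, ∂Q/∂I = 6.35/(2√I) = 0.0307862.
η_I = (∂Q/∂I)·(I/Q) = 0.0307862 × (10635.9/528.999) = 0.619.
Since 0 < η < 1, this is a necessity.

0.619 (necessity)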